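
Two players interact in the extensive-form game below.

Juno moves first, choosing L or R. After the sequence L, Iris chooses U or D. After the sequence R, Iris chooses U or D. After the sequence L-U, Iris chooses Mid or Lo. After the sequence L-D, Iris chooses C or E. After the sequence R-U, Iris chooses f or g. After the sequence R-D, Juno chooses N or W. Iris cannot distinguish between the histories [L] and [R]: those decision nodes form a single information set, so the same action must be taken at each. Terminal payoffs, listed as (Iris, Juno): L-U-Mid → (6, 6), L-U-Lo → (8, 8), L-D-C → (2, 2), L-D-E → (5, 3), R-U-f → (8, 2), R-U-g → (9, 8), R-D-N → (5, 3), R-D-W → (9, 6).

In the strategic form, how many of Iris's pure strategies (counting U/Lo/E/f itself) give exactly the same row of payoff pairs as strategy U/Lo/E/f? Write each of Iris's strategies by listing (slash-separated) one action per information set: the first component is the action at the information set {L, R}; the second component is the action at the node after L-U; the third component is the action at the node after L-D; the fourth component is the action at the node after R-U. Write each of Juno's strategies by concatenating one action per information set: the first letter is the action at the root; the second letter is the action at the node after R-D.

2

Row for U/Lo/E/f (columns LN, LW, RN, RW): (8,8) (8,8) (8,2) (8,2).
Under U/Lo/E/f, Iris's choice at the node after L-D can never be reached regardless of what Juno does, so varying those choices leaves every outcome unchanged.
Holding the reachable choices fixed and varying the unreachable one freely already gives 2 equivalent strategies.
No other strategy reproduces this row, so those 2 are the full class: U/Lo/C/f, U/Lo/E/f.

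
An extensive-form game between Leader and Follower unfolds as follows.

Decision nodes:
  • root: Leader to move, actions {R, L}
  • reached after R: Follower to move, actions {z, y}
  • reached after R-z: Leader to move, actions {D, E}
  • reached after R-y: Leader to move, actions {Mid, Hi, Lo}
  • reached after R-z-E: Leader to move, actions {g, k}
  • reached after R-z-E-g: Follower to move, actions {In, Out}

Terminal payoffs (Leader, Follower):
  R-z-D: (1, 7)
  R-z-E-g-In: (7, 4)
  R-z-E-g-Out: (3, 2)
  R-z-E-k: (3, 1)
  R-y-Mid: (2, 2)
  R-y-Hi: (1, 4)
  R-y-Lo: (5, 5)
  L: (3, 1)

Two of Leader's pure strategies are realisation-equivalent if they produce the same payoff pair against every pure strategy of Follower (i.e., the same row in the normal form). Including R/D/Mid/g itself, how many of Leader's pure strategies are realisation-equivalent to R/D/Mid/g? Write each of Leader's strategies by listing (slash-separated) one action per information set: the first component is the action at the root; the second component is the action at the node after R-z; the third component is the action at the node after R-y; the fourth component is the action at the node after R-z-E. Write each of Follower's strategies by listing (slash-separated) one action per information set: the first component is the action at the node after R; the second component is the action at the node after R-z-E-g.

2

Row for R/D/Mid/g (columns z/In, z/Out, y/In, y/Out): (1,7) (1,7) (2,2) (2,2).
Under R/D/Mid/g, Leader's choice at the node after R-z-E can never be reached regardless of what Follower does, so varying those choices leaves every outcome unchanged.
Holding the reachable choices fixed and varying the unreachable one freely already gives 2 equivalent strategies.
No other strategy reproduces this row, so those 2 are the full class: R/D/Mid/g, R/D/Mid/k.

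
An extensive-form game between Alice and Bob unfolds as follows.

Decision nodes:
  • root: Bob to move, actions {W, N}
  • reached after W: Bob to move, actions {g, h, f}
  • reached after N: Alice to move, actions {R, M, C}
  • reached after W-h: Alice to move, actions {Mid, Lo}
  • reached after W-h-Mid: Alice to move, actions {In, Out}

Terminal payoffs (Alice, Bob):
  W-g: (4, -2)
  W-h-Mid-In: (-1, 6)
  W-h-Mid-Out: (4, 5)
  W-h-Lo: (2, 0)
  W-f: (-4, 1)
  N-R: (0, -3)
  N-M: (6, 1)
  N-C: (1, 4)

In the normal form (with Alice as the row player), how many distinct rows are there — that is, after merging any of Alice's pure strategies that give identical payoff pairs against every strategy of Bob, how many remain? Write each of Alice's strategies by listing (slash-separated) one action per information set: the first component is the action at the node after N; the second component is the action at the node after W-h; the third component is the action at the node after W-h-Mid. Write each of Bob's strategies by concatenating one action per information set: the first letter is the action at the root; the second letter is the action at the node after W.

Alice has 12 pure strategies: R/Mid/In, R/Mid/Out, R/Lo/In, R/Lo/Out, M/Mid/In, M/Mid/Out, M/Lo/In, M/Lo/Out, C/Mid/In, C/Mid/Out, C/Lo/In, C/Lo/Out. Columns: Wg, Wh, Wf, Ng, Nh, Nf.
{R/Mid/In} → row (4,-2) (-1,6) (-4,1) (0,-3) (0,-3) (0,-3)
{R/Mid/Out} → row (4,-2) (4,5) (-4,1) (0,-3) (0,-3) (0,-3)
{R/Lo/In, R/Lo/Out} → row (4,-2) (2,0) (-4,1) (0,-3) (0,-3) (0,-3)
{M/Mid/In} → row (4,-2) (-1,6) (-4,1) (6,1) (6,1) (6,1)
{M/Mid/Out} → row (4,-2) (4,5) (-4,1) (6,1) (6,1) (6,1)
{M/Lo/In, M/Lo/Out} → row (4,-2) (2,0) (-4,1) (6,1) (6,1) (6,1)
{C/Mid/In} → row (4,-2) (-1,6) (-4,1) (1,4) (1,4) (1,4)
{C/Mid/Out} → row (4,-2) (4,5) (-4,1) (1,4) (1,4) (1,4)
{C/Lo/In, C/Lo/Out} → row (4,-2) (2,0) (-4,1) (1,4) (1,4) (1,4)
That's 9 distinct rows out of 12 strategies.

9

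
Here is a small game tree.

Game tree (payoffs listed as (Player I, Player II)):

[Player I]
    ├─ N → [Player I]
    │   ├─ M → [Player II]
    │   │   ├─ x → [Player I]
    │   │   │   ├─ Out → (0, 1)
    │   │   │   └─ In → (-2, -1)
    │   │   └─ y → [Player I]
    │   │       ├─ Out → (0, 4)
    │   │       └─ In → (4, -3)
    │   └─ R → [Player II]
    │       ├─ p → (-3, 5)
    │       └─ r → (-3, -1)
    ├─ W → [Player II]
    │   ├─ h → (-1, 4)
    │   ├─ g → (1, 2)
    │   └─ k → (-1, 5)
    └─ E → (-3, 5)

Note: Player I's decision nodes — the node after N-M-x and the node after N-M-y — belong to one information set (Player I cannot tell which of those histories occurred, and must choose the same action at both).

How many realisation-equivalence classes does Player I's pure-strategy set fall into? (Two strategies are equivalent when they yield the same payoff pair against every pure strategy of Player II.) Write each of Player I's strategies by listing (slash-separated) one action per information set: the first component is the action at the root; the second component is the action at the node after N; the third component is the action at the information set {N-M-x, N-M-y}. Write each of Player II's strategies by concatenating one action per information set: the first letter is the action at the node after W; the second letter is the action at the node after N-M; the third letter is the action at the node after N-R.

5

Player I has 12 pure strategies: N/M/Out, N/M/In, N/R/Out, N/R/In, W/M/Out, W/M/In, W/R/Out, W/R/In, E/M/Out, E/M/In, E/R/Out, E/R/In. Columns: hxp, hxr, hyp, hyr, gxp, gxr, gyp, gyr, kxp, kxr, kyp, kyr.
{N/M/Out} → row (0,1) (0,1) (0,4) (0,4) (0,1) (0,1) (0,4) (0,4) (0,1) (0,1) (0,4) (0,4)
{N/M/In} → row (-2,-1) (-2,-1) (4,-3) (4,-3) (-2,-1) (-2,-1) (4,-3) (4,-3) (-2,-1) (-2,-1) (4,-3) (4,-3)
{N/R/Out, N/R/In} → row (-3,5) (-3,-1) (-3,5) (-3,-1) (-3,5) (-3,-1) (-3,5) (-3,-1) (-3,5) (-3,-1) (-3,5) (-3,-1)
{W/M/Out, W/M/In, W/R/Out, W/R/In} → row (-1,4) (-1,4) (-1,4) (-1,4) (1,2) (1,2) (1,2) (1,2) (-1,5) (-1,5) (-1,5) (-1,5)
{E/M/Out, E/M/In, E/R/Out, E/R/In} → row (-3,5) (-3,5) (-3,5) (-3,5) (-3,5) (-3,5) (-3,5) (-3,5) (-3,5) (-3,5) (-3,5) (-3,5)
That's 5 distinct rows out of 12 strategies.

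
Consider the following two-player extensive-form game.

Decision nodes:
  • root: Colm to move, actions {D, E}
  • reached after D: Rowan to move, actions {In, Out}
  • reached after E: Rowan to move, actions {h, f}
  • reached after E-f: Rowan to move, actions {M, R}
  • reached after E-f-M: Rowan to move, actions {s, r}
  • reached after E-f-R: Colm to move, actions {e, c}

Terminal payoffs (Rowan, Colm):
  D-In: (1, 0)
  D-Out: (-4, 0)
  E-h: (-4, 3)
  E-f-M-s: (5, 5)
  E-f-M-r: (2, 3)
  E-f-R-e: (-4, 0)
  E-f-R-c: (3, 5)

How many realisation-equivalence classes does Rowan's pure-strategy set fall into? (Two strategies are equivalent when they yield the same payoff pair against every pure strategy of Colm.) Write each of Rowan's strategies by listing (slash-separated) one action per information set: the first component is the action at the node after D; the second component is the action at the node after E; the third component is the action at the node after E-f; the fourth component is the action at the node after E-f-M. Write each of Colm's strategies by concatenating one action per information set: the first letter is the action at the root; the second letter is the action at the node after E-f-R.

Rowan has 16 pure strategies: In/h/M/s, In/h/M/r, In/h/R/s, In/h/R/r, In/f/M/s, In/f/M/r, In/f/R/s, In/f/R/r, Out/h/M/s, Out/h/M/r, Out/h/R/s, Out/h/R/r, Out/f/M/s, Out/f/M/r, Out/f/R/s, Out/f/R/r. Columns: De, Dc, Ee, Ec.
{In/h/M/s, In/h/M/r, In/h/R/s, In/h/R/r} → row (1,0) (1,0) (-4,3) (-4,3)
{In/f/M/s} → row (1,0) (1,0) (5,5) (5,5)
{In/f/M/r} → row (1,0) (1,0) (2,3) (2,3)
{In/f/R/s, In/f/R/r} → row (1,0) (1,0) (-4,0) (3,5)
{Out/h/M/s, Out/h/M/r, Out/h/R/s, Out/h/R/r} → row (-4,0) (-4,0) (-4,3) (-4,3)
{Out/f/M/s} → row (-4,0) (-4,0) (5,5) (5,5)
{Out/f/M/r} → row (-4,0) (-4,0) (2,3) (2,3)
{Out/f/R/s, Out/f/R/r} → row (-4,0) (-4,0) (-4,0) (3,5)
That's 8 distinct rows out of 16 strategies.

8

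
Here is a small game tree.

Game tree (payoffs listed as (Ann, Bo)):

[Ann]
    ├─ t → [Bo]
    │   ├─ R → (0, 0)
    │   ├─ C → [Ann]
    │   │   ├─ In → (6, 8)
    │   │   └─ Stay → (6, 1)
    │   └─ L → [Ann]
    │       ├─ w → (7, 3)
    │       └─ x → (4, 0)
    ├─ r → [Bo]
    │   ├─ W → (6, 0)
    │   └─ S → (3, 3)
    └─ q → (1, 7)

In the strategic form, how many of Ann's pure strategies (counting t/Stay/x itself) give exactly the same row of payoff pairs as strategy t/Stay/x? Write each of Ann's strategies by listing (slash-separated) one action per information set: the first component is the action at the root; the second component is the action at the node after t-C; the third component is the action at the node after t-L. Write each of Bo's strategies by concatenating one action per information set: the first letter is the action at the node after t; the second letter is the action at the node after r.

1

Row for t/Stay/x (columns RW, RS, CW, CS, LW, LS): (0,0) (0,0) (6,1) (6,1) (4,0) (4,0).
Every one of Ann's information sets is on the play path for some reply by Bo when Ann follows t/Stay/x.
Changing the action at any of them therefore changes at least one column, so only t/Stay/x itself gives this row.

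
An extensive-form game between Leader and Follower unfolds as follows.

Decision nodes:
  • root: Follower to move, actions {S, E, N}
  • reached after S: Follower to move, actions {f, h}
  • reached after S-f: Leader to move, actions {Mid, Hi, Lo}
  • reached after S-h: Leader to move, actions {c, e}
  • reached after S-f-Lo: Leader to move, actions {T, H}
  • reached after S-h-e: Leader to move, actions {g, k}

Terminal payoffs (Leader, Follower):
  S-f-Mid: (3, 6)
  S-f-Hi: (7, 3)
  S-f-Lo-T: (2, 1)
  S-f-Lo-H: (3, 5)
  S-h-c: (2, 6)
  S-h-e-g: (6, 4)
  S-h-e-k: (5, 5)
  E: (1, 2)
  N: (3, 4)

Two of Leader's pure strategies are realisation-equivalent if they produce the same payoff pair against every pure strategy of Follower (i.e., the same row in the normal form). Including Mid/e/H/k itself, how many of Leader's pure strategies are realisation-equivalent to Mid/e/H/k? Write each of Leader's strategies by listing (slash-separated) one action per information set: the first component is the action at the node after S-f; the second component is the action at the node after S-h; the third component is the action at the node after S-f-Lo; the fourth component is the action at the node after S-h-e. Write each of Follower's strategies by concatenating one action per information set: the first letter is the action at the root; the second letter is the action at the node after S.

2

Row for Mid/e/H/k (columns Sf, Sh, Ef, Eh, Nf, Nh): (3,6) (5,5) (1,2) (1,2) (3,4) (3,4).
Under Mid/e/H/k, Leader's choice at the node after S-f-Lo can never be reached regardless of what Follower does, so varying those choices leaves every outcome unchanged.
Holding the reachable choices fixed and varying the unreachable one freely already gives 2 equivalent strategies.
No other strategy reproduces this row, so those 2 are the full class: Mid/e/T/k, Mid/e/H/k.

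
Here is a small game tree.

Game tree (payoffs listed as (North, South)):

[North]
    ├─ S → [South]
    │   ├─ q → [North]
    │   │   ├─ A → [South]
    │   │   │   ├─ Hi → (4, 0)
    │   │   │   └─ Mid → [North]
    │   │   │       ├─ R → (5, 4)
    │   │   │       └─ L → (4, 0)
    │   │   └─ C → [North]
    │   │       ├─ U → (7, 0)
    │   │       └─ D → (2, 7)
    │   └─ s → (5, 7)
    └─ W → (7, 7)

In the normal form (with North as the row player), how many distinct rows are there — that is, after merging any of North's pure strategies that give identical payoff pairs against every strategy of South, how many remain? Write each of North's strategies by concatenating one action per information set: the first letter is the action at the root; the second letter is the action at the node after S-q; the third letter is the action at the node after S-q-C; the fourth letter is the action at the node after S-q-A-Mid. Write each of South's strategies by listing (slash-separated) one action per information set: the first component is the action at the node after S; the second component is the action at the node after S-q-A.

North has 16 pure strategies: SAUR, SAUL, SADR, SADL, SCUR, SCUL, SCDR, SCDL, WAUR, WAUL, WADR, WADL, WCUR, WCUL, WCDR, WCDL. Columns: q/Hi, q/Mid, s/Hi, s/Mid.
{SAUR, SADR} → row (4,0) (5,4) (5,7) (5,7)
{SAUL, SADL} → row (4,0) (4,0) (5,7) (5,7)
{SCUR, SCUL} → row (7,0) (7,0) (5,7) (5,7)
{SCDR, SCDL} → row (2,7) (2,7) (5,7) (5,7)
{WAUR, WAUL, WADR, WADL, WCUR, WCUL, WCDR, WCDL} → row (7,7) (7,7) (7,7) (7,7)
That's 5 distinct rows out of 16 strategies.

5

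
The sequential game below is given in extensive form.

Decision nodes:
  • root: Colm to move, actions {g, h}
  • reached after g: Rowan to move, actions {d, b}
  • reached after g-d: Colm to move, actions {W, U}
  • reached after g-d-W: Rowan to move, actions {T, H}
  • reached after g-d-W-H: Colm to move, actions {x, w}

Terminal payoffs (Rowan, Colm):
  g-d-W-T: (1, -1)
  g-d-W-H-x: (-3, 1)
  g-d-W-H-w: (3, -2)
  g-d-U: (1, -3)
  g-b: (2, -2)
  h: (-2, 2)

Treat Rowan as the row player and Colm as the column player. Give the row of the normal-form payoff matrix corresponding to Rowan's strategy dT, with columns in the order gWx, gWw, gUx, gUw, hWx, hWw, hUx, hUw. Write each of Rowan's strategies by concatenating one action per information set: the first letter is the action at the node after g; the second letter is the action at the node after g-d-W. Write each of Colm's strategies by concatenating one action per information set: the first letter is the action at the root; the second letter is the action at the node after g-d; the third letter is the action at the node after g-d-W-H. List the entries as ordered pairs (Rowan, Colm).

(1,-1) (1,-1) (1,-3) (1,-3) (-2,2) (-2,2) (-2,2) (-2,2)

vs gWx: Colm plays g → Rowan plays d at [g] → Colm plays W at [g-d] → Rowan plays T at [g-d-W] → (1, -1)
vs gWw: Colm plays g → Rowan plays d at [g] → Colm plays W at [g-d] → Rowan plays T at [g-d-W] → (1, -1)
vs gUx: Colm plays g → Rowan plays d at [g] → Colm plays U at [g-d] → (1, -3)
vs gUw: Colm plays g → Rowan plays d at [g] → Colm plays U at [g-d] → (1, -3)
vs hWx: Colm plays h → (-2, 2)
vs hWw: Colm plays h → (-2, 2)
vs hUx: Colm plays h → (-2, 2)
vs hUw: Colm plays h → (-2, 2)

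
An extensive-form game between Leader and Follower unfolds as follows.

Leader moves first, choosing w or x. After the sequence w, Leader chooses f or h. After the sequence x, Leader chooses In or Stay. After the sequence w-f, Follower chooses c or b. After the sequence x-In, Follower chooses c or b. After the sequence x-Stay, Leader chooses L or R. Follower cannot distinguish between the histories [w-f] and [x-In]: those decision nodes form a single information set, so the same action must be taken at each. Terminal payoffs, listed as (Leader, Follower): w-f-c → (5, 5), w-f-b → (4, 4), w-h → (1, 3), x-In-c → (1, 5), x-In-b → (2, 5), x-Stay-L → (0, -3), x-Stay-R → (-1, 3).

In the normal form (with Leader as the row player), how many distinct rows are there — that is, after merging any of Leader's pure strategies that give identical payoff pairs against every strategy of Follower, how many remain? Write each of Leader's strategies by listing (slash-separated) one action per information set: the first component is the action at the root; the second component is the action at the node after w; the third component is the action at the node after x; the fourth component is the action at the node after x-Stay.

5

Leader has 16 pure strategies: w/f/In/L, w/f/In/R, w/f/Stay/L, w/f/Stay/R, w/h/In/L, w/h/In/R, w/h/Stay/L, w/h/Stay/R, x/f/In/L, x/f/In/R, x/f/Stay/L, x/f/Stay/R, x/h/In/L, x/h/In/R, x/h/Stay/L, x/h/Stay/R. Columns: c, b.
{w/f/In/L, w/f/In/R, w/f/Stay/L, w/f/Stay/R} → row (5,5) (4,4)
{w/h/In/L, w/h/In/R, w/h/Stay/L, w/h/Stay/R} → row (1,3) (1,3)
{x/f/In/L, x/f/In/R, x/h/In/L, x/h/In/R} → row (1,5) (2,5)
{x/f/Stay/L, x/h/Stay/L} → row (0,-3) (0,-3)
{x/f/Stay/R, x/h/Stay/R} → row (-1,3) (-1,3)
That's 5 distinct rows out of 16 strategies.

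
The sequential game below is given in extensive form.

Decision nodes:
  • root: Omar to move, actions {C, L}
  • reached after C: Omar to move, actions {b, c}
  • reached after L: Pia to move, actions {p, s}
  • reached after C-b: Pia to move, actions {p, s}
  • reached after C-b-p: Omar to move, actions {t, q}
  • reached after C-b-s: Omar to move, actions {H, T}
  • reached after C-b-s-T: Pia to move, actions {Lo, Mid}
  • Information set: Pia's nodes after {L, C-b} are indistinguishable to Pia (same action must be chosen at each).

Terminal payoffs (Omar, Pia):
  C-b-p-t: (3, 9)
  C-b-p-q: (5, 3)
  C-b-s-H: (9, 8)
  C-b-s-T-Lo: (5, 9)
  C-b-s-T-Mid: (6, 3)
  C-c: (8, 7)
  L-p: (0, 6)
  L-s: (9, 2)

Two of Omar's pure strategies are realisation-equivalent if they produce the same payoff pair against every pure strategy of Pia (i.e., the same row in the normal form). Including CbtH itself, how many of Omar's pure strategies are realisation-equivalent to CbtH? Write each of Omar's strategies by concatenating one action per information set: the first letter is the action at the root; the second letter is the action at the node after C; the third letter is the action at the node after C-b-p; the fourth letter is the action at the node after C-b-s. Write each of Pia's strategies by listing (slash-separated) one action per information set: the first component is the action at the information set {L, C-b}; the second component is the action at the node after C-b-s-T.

1

Row for CbtH (columns p/Lo, p/Mid, s/Lo, s/Mid): (3,9) (3,9) (9,8) (9,8).
Every one of Omar's information sets is on the play path for some reply by Pia when Omar follows CbtH.
Changing the action at any of them therefore changes at least one column, so only CbtH itself gives this row.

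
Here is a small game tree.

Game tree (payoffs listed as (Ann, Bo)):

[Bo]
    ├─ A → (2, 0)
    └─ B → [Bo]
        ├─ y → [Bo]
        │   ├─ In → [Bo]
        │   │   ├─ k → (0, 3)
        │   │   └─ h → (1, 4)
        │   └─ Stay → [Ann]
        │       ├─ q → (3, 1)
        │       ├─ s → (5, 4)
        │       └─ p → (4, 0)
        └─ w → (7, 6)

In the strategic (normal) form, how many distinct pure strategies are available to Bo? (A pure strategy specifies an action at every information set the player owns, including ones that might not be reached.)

Bo owns the root with actions {A, B} — two choices.
Bo owns the node after B with actions {y, w} — two choices.
Bo owns the node after B-y with actions {In, Stay} — two choices.
Bo owns the node after B-y-In with actions {k, h} — two choices.
A pure strategy fixes one action at each information set independently, so the count is the product 2 × 2 × 2 × 2 = 16.

16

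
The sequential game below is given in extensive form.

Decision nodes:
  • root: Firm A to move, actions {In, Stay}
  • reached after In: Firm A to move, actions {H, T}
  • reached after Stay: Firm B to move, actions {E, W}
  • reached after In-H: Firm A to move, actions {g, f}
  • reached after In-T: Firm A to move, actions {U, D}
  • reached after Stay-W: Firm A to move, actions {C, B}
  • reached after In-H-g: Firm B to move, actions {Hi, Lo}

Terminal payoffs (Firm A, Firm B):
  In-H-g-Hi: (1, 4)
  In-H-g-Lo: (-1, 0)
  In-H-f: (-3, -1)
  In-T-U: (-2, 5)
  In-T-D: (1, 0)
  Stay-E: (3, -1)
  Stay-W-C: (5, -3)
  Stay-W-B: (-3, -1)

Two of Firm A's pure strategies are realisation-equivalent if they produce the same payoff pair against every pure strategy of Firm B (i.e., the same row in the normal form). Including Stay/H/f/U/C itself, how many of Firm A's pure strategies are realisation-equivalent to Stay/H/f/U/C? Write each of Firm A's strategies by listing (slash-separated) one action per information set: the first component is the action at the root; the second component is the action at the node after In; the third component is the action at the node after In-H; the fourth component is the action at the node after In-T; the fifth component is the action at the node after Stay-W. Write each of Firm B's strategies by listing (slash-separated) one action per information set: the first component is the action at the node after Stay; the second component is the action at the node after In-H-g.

Row for Stay/H/f/U/C (columns E/Hi, E/Lo, W/Hi, W/Lo): (3,-1) (3,-1) (5,-3) (5,-3).
Under Stay/H/f/U/C, Firm A's choice at the node after In and at the node after In-H and at the node after In-T can never be reached regardless of what Firm B does, so varying those choices leaves every outcome unchanged.
Holding the reachable choices fixed and varying the unreachable ones freely already gives 2 × 2 × 2 = 8 equivalent strategies.
No other strategy reproduces this row, so those 8 are the full class: Stay/H/g/U/C, Stay/H/g/D/C, Stay/H/f/U/C, Stay/H/f/D/C, Stay/T/g/U/C, Stay/T/g/D/C, Stay/T/f/U/C, Stay/T/f/D/C.

8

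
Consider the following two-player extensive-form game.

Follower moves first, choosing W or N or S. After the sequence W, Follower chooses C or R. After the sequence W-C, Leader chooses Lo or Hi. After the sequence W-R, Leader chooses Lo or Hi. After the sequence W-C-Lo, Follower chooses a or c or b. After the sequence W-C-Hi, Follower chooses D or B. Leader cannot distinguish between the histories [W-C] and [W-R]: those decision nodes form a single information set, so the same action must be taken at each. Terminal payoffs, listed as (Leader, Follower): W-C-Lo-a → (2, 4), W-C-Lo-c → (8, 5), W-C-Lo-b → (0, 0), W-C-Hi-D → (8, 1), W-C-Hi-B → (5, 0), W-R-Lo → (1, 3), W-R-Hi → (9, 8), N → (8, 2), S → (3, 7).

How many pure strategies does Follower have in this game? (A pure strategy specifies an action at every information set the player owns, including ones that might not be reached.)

36

Follower owns the root with actions {W, N, S} — three choices.
Follower owns the node after W with actions {C, R} — two choices.
Follower owns the node after W-C-Lo with actions {a, c, b} — three choices.
Follower owns the node after W-C-Hi with actions {D, B} — two choices.
A pure strategy fixes one action at each information set independently, so the count is the product 3 × 2 × 3 × 2 = 36.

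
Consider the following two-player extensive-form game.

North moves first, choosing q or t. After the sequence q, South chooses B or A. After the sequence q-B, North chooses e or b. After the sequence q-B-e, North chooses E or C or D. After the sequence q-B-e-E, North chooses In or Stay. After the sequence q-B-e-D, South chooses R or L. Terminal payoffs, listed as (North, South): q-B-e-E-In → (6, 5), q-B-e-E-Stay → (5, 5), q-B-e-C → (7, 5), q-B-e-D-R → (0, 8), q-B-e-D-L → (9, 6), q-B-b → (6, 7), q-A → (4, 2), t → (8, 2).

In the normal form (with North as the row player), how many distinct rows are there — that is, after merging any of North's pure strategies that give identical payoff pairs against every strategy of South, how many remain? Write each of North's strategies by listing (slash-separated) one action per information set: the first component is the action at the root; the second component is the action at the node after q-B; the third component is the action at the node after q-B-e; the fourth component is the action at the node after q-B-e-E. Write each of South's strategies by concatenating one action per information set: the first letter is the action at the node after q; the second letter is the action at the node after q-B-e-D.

6

North has 24 pure strategies: q/e/E/In, q/e/E/Stay, q/e/C/In, q/e/C/Stay, q/e/D/In, q/e/D/Stay, q/b/E/In, q/b/E/Stay, q/b/C/In, q/b/C/Stay, q/b/D/In, q/b/D/Stay, t/e/E/In, t/e/E/Stay, t/e/C/In, t/e/C/Stay, t/e/D/In, t/e/D/Stay, t/b/E/In, t/b/E/Stay, t/b/C/In, t/b/C/Stay, t/b/D/In, t/b/D/Stay. Columns: BR, BL, AR, AL.
{q/e/E/In} → row (6,5) (6,5) (4,2) (4,2)
{q/e/E/Stay} → row (5,5) (5,5) (4,2) (4,2)
{q/e/C/In, q/e/C/Stay} → row (7,5) (7,5) (4,2) (4,2)
{q/e/D/In, q/e/D/Stay} → row (0,8) (9,6) (4,2) (4,2)
{q/b/E/In, q/b/E/Stay, q/b/C/In, q/b/C/Stay, q/b/D/In, q/b/D/Stay} → row (6,7) (6,7) (4,2) (4,2)
{t/e/E/In, t/e/E/Stay, t/e/C/In, t/e/C/Stay, t/e/D/In, t/e/D/Stay, t/b/E/In, t/b/E/Stay, t/b/C/In, t/b/C/Stay, t/b/D/In, t/b/D/Stay} → row (8,2) (8,2) (8,2) (8,2)
That's 6 distinct rows out of 24 strategies.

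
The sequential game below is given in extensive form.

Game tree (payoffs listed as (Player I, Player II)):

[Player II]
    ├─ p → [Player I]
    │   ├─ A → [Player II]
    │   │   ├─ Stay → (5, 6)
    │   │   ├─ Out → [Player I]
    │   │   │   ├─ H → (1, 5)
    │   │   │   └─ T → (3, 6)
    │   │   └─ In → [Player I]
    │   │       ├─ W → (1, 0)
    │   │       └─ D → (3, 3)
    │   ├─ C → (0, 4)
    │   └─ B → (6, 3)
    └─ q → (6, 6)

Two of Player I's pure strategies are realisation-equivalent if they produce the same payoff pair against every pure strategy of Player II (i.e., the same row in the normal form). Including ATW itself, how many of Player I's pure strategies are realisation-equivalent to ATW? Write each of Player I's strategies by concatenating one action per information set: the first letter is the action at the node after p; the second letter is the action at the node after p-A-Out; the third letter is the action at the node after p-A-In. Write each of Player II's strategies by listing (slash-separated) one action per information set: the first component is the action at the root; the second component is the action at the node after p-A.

Row for ATW (columns p/Stay, p/Out, p/In, q/Stay, q/Out, q/In): (5,6) (3,6) (1,0) (6,6) (6,6) (6,6).
Every one of Player I's information sets is on the play path for some reply by Player II when Player I follows ATW.
Changing the action at any of them therefore changes at least one column, so only ATW itself gives this row.

1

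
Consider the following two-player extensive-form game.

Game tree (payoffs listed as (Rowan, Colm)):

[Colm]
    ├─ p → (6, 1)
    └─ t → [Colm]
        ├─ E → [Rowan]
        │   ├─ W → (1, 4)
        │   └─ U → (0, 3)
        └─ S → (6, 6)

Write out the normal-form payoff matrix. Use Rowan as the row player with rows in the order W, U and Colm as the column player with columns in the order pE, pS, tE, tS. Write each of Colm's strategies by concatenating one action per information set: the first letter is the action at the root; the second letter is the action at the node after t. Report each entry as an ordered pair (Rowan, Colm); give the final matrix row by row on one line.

Row W: pE→(6,1), pS→(6,1), tE→(1,4), tS→(6,6)
Row U: pE→(6,1), pS→(6,1), tE→(0,3), tS→(6,6)

W: (6,1) (6,1) (1,4) (6,6) | U: (6,1) (6,1) (0,3) (6,6)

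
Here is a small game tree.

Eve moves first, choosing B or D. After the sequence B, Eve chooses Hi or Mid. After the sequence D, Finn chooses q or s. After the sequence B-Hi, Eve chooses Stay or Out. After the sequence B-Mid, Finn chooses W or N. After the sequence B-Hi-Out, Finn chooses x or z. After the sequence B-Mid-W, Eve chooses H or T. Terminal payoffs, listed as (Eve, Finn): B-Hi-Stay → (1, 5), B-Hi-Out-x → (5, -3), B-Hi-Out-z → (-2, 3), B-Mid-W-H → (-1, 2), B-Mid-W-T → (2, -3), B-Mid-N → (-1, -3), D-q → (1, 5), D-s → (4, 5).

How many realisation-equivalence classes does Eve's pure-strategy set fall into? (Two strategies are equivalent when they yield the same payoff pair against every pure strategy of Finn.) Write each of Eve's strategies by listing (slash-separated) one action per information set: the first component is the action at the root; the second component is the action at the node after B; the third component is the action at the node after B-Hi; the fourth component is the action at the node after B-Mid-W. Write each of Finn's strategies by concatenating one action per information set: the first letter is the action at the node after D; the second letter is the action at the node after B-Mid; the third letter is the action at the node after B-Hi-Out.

5

Eve has 16 pure strategies: B/Hi/Stay/H, B/Hi/Stay/T, B/Hi/Out/H, B/Hi/Out/T, B/Mid/Stay/H, B/Mid/Stay/T, B/Mid/Out/H, B/Mid/Out/T, D/Hi/Stay/H, D/Hi/Stay/T, D/Hi/Out/H, D/Hi/Out/T, D/Mid/Stay/H, D/Mid/Stay/T, D/Mid/Out/H, D/Mid/Out/T. Columns: qWx, qWz, qNx, qNz, sWx, sWz, sNx, sNz.
{B/Hi/Stay/H, B/Hi/Stay/T} → row (1,5) (1,5) (1,5) (1,5) (1,5) (1,5) (1,5) (1,5)
{B/Hi/Out/H, B/Hi/Out/T} → row (5,-3) (-2,3) (5,-3) (-2,3) (5,-3) (-2,3) (5,-3) (-2,3)
{B/Mid/Stay/H, B/Mid/Out/H} → row (-1,2) (-1,2) (-1,-3) (-1,-3) (-1,2) (-1,2) (-1,-3) (-1,-3)
{B/Mid/Stay/T, B/Mid/Out/T} → row (2,-3) (2,-3) (-1,-3) (-1,-3) (2,-3) (2,-3) (-1,-3) (-1,-3)
{D/Hi/Stay/H, D/Hi/Stay/T, D/Hi/Out/H, D/Hi/Out/T, D/Mid/Stay/H, D/Mid/Stay/T, D/Mid/Out/H, D/Mid/Out/T} → row (1,5) (1,5) (1,5) (1,5) (4,5) (4,5) (4,5) (4,5)
That's 5 distinct rows out of 16 strategies.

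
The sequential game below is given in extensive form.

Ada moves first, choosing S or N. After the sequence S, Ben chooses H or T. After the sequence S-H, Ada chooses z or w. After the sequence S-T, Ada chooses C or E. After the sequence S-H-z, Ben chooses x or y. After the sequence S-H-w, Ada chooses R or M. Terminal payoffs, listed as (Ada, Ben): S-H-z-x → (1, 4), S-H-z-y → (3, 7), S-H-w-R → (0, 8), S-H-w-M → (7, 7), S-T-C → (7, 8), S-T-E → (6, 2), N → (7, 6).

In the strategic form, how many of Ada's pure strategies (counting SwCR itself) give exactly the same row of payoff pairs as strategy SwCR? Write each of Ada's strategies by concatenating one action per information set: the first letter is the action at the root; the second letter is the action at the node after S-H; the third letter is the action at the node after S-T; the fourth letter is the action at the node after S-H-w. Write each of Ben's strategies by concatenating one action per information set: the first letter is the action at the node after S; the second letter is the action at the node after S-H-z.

Row for SwCR (columns Hx, Hy, Tx, Ty): (0,8) (0,8) (7,8) (7,8).
Every one of Ada's information sets is on the play path for some reply by Ben when Ada follows SwCR.
Changing the action at any of them therefore changes at least one column, so only SwCR itself gives this row.

1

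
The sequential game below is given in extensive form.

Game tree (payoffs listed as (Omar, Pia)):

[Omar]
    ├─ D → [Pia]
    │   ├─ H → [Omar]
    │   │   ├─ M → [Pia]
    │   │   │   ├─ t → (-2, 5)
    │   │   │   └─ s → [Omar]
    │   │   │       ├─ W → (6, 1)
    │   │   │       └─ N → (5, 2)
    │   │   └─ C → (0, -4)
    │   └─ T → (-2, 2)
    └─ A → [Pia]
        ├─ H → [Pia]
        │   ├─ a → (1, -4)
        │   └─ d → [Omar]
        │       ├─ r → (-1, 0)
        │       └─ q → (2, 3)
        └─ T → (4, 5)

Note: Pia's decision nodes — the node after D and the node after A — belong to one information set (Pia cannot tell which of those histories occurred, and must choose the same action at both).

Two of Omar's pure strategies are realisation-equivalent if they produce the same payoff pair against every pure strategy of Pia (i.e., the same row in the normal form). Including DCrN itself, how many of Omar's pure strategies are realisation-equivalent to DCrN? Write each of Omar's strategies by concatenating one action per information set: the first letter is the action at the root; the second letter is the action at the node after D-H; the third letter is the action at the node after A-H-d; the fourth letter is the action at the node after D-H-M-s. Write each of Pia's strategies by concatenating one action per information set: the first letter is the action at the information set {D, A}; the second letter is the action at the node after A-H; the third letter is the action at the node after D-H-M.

Row for DCrN (columns Hat, Has, Hdt, Hds, Tat, Tas, Tdt, Tds): (0,-4) (0,-4) (0,-4) (0,-4) (-2,2) (-2,2) (-2,2) (-2,2).
Under DCrN, Omar's choice at the node after A-H-d and at the node after D-H-M-s can never be reached regardless of what Pia does, so varying those choices leaves every outcome unchanged.
Holding the reachable choices fixed and varying the unreachable ones freely already gives 2 × 2 = 4 equivalent strategies.
No other strategy reproduces this row, so those 4 are the full class: DCrW, DCrN, DCqW, DCqN.

4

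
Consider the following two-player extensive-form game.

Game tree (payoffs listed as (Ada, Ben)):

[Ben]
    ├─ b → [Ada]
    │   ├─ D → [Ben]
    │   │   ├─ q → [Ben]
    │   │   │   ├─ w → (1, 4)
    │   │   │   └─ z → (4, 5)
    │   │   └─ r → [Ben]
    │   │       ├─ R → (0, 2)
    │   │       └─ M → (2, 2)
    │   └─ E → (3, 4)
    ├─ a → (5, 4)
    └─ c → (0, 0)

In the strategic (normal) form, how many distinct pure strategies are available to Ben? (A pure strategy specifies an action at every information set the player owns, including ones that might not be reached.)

Ben owns the root with actions {b, a, c} — three choices.
Ben owns the node after b-D with actions {q, r} — two choices.
Ben owns the node after b-D-q with actions {w, z} — two choices.
Ben owns the node after b-D-r with actions {R, M} — two choices.
A pure strategy fixes one action at each information set independently, so the count is the product 3 × 2 × 2 × 2 = 24.
(For reference, Ada has 2 pure strategies, giving a 24×2 normal-form matrix.)

24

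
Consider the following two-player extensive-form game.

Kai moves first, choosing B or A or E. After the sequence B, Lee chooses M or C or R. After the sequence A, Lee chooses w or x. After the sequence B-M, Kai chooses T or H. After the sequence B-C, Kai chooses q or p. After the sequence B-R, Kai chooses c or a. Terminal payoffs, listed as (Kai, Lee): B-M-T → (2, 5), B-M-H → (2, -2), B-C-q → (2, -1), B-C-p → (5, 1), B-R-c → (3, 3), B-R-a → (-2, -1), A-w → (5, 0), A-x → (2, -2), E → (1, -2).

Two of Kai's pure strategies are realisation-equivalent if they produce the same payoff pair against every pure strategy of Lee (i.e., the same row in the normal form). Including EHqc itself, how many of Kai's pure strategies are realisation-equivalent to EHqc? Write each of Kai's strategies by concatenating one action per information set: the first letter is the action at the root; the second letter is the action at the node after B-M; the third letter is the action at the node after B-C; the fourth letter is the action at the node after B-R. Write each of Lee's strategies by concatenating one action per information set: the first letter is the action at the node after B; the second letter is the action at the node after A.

Row for EHqc (columns Mw, Mx, Cw, Cx, Rw, Rx): (1,-2) (1,-2) (1,-2) (1,-2) (1,-2) (1,-2).
Under EHqc, Kai's choice at the node after B-M and at the node after B-C and at the node after B-R can never be reached regardless of what Lee does, so varying those choices leaves every outcome unchanged.
Holding the reachable choices fixed and varying the unreachable ones freely already gives 2 × 2 × 2 = 8 equivalent strategies.
No other strategy reproduces this row, so those 8 are the full class: ETqc, ETqa, ETpc, ETpa, EHqc, EHqa, EHpc, EHpa.

8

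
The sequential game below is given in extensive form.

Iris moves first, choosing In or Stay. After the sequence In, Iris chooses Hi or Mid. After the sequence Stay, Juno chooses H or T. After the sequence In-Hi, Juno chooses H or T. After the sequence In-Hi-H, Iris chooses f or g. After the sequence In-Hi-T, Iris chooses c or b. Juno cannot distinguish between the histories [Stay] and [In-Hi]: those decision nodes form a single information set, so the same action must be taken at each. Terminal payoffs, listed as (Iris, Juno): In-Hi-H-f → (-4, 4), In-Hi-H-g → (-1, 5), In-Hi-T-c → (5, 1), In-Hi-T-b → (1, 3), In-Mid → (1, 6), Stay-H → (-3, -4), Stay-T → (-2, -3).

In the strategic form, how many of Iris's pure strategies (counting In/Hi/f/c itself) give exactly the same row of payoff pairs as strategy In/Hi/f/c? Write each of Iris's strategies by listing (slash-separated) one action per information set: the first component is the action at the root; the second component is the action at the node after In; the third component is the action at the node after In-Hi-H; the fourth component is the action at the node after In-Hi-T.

1

Row for In/Hi/f/c (columns H, T): (-4,4) (5,1).
Every one of Iris's information sets is on the play path for some reply by Juno when Iris follows In/Hi/f/c.
Changing the action at any of them therefore changes at least one column, so only In/Hi/f/c itself gives this row.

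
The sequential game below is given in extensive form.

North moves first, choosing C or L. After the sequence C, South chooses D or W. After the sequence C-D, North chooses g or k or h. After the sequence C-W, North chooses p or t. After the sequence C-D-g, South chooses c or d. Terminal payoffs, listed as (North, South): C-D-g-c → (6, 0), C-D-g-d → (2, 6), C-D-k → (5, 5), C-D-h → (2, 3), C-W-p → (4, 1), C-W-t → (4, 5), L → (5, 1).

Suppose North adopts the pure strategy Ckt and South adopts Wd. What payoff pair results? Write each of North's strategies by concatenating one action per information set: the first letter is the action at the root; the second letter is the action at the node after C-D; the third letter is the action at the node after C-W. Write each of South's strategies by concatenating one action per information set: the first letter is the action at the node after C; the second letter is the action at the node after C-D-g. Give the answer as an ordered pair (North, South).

(4, 5)

Trace the play path from the root:
  North plays C
  South plays W at [C]
  North plays t at [C-W]
→ terminal payoff (4, 5).
(North's choice at the node after C-D is never reached on this path, so it doesn't affect the outcome.)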